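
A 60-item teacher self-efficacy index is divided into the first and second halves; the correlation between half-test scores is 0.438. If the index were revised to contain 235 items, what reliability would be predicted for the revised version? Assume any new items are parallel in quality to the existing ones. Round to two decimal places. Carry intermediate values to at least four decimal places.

0.86

Full-test reliability from the split-half r: r_full = 2(0.438)/(1 + 0.438) = 0.6092
Then adjust to 235 items: n = 235/60 = 3.9167
r_new = n·r_full / (1 + (n − 1)·r_full) = 2.3861 / 2.7769 ≈ 0.8593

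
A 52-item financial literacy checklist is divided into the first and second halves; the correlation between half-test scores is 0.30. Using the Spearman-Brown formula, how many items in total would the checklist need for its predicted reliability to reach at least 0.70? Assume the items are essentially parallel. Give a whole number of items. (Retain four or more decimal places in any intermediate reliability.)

142

r_full = 2(0.30)/(1 + 0.30) = 0.4615
n = r_tgt(1 − r_full) / [r_full(1 − r_tgt)] = 0.70 × 0.5385 / (0.4615 × 0.30) ≈ 2.7226
Required items = 2.7226 × 52 = 141.58, so 142 items.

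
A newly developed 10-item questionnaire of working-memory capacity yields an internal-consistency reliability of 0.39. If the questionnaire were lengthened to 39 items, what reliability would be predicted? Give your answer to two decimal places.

0.71

Length ratio n = 39/10 = 3.9
Spearman-Brown: r_new = n·r / (1 + (n − 1)·r)
r_new = 3.9·0.39 / [1 + (3.9 − 1)·0.39]
     = 1.5210 / 2.1310 = 0.7137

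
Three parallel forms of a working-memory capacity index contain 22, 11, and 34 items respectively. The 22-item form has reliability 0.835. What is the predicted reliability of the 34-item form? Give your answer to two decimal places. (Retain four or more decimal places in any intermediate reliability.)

The 11-item form is not needed; work directly from the 22-item form with n = 34/22 = 1.5455.
r_{34} = n·r / (1 + (n − 1)·r) = 1.2905 / 1.4555 ≈ 0.8866

0.89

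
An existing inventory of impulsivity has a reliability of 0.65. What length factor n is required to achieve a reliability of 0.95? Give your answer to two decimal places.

Invert Spearman-Brown to solve for n:
n = r_target (1 − r_old) / [ r_old (1 − r_target) ]
n = [0.95 × 0.35] / [0.65 × 0.05]
n = 0.3325 / 0.0325 ≈ 10.2308

10.23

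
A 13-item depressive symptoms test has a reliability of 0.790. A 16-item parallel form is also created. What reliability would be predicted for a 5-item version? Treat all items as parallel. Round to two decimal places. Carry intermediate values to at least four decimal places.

Only the ratio of lengths matters: n = 5/13 = 0.3846
r_{5} = n·r / (1 + (n − 1)·r) = 0.3038 / 0.5138 ≈ 0.5913

0.59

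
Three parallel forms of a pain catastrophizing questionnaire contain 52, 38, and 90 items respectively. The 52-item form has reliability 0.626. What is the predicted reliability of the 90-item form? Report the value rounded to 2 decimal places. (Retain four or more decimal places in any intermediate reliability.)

Only the ratio of lengths matters: n = 90/52 = 1.7308
r_{90} = n·r / (1 + (n − 1)·r) = 1.0835 / 1.4575 ≈ 0.7434

0.74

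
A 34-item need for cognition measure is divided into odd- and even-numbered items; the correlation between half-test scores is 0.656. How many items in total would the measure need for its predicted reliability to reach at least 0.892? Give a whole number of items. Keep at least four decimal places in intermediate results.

74

Corrected full-test reliability: r_full = 2 × 0.656 / (1 + 0.656) ≈ 0.7923
Solve Spearman-Brown for n: n = 0.892(1 − 0.7923) / [0.7923(1 − 0.892)] = 2.1651
Required items = 2.1651 × 34 = 73.61, so 74 items.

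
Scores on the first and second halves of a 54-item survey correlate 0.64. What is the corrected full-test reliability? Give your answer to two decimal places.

0.78

r_full = 2(0.64) / (1 + 0.64)
       = 1.2800 / 1.6400 = 0.7805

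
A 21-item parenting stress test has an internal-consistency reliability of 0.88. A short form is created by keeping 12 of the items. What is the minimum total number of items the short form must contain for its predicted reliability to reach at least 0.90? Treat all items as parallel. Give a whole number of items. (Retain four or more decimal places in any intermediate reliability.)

First, r for the 12-item form: n = 12/21 = 0.5714, so r_12 = 0.5714·0.88/(1 + (0.5714 − 1)·0.88) = 0.8073
Length factor from the short form to reach 0.90: n' = 0.90(1 − 0.8073) / [0.8073(1 − 0.90)] ≈ 2.1483
Items = 2.1483 × 12 ≈ 25.78 → 26

26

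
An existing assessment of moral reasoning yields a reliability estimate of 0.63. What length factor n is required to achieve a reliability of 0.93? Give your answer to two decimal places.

Invert Spearman-Brown to solve for n:
n = r_target (1 − r_old) / [ r_old (1 − r_target) ]
n = [0.93 × 0.37] / [0.63 × 0.07]
  = 0.3441 / 0.0441 = 7.8027

7.80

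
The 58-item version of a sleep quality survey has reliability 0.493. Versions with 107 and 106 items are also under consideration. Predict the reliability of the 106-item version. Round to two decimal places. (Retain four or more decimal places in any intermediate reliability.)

0.64

The 107-item form is not needed; work directly from the 58-item form with n = 106/58 = 1.8276.
r_{106} = n·r / (1 + (n − 1)·r) = 0.9010 / 1.4080 ≈ 0.6399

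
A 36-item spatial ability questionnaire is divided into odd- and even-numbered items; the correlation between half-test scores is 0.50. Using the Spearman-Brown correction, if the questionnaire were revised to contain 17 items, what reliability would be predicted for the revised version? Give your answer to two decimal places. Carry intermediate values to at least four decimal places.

0.49

Spearman-Brown correction (n = 2): r_full = 2·0.50/(1 + 0.50) = 0.6667
Then adjust to 17 items: n = 17/36 = 0.4722
r_new = n·r_full / (1 + (n − 1)·r_full) = 0.3148 / 0.6481 ≈ 0.4857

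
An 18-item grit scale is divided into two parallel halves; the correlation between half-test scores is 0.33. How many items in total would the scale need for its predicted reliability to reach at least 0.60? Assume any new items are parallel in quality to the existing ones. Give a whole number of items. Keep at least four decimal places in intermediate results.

r_full = 2(0.33)/(1 + 0.33) = 0.4962
n = r_tgt(1 − r_full) / [r_full(1 − r_tgt)] = 0.60 × 0.5038 / (0.4962 × 0.40) ≈ 1.5230
Required items = 1.5230 × 18 = 27.41, so 28 items.

28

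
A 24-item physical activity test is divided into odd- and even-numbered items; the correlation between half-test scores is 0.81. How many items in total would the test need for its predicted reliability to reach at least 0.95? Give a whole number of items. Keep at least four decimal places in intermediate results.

54

r_full = 2(0.81)/(1 + 0.81) = 0.8950
n = r_tgt(1 − r_full) / [r_full(1 − r_tgt)] = 0.95 × 0.1050 / (0.8950 × 0.05) ≈ 2.2291
Items = 2.2291 × 24 ≈ 53.50 → 54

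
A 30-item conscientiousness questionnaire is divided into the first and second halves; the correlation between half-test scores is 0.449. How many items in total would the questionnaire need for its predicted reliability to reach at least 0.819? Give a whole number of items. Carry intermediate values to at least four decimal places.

84

r_full = 2(0.449)/(1 + 0.449) = 0.6197
Solve Spearman-Brown for n: n = 0.819(1 − 0.6197) / [0.6197(1 − 0.819)] = 2.7768
Required items = 2.7768 × 30 = 83.30, so 84 items.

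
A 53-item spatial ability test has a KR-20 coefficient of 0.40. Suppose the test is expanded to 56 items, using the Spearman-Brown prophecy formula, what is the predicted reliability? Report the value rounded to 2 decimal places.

The new length is 56/53 = 1.0566 times the old.
By Spearman-Brown, r_new = n r / (1 + (n − 1) r).
r_new = (1.0566 × 0.40) / (1 + (1.0566 − 1) × 0.40)
r_new = 0.4226 / 1.0226 ≈ 0.4133

0.41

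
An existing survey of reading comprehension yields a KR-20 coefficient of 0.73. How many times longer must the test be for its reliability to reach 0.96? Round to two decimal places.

Rearranging the Spearman-Brown formula for n,
n = r_target (1 − r_old) / [ r_old (1 − r_target) ]
n = 0.96 × (1 − 0.73) / [ 0.73 × (1 − 0.96) ]
  = 0.2592 / 0.0292 = 8.8767

8.88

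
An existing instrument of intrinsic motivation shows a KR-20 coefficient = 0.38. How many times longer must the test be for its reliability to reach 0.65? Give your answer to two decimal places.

Spearman-Brown solved for the length factor n:
n = r_target (1 − r_old) / [ r_old (1 − r_target) ]
n = [0.65 × 0.62] / [0.38 × 0.35]
  = 0.4030 / 0.1330 = 3.0301

3.03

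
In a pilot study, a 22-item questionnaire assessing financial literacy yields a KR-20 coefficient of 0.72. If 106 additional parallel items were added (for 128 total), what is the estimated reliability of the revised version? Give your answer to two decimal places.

n = 128/22 = 5.8182
r_new = 5.8182·0.72 / [1 + (5.8182 − 1)·0.72]
     = 4.1891 / 4.4691 = 0.9373

0.94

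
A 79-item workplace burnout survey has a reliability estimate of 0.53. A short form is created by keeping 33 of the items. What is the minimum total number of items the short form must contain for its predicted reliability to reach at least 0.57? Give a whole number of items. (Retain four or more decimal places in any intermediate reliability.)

First, r for the 33-item form: n = 33/79 = 0.4177, so r_33 = 0.4177·0.53/(1 + (0.4177 − 1)·0.53) = 0.3202
Length factor from the short form to reach 0.57: n' = 0.57(1 − 0.3202) / [0.3202(1 − 0.57)] ≈ 2.8143
Total items = 2.8143 × 33 = 92.87, rounded up to 93.

93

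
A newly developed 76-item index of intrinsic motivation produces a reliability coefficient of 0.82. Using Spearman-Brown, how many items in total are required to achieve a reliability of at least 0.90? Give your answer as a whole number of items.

151

n = 0.90 × (1 − 0.82) / [ 0.82 × (1 − 0.90) ]
n = 0.1620 / 0.0820 ≈ 1.9756
Items needed = n × 76 = 1.9756 × 76 ≈ 150.15 → round up to 151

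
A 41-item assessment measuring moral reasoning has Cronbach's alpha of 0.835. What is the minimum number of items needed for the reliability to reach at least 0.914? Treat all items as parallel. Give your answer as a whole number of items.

n = 0.914 × (1 − 0.835) / [ 0.835 × (1 − 0.914) ]
  = 0.150810 / 0.071810 = 2.1001
So the test needs 2.1001 × 41 ≈ 86.10 items; rounding up, 87.

87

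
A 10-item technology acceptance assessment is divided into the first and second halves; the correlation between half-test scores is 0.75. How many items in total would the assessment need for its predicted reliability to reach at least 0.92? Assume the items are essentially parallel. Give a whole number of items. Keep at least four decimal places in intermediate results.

20

r_full = 2(0.75)/(1 + 0.75) = 0.8571
Solve Spearman-Brown for n: n = 0.92(1 − 0.8571) / [0.8571(1 − 0.92)] = 1.9173
Items = 1.9173 × 10 ≈ 19.17 → 20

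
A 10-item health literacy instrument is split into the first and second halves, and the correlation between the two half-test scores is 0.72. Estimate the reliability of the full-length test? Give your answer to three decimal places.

The full test is twice the length of either half (n = 2).
r_full = 2r_hh / (1 + r_hh) = 2 × 0.72 / (1 + 0.72)
       = 1.4400 / 1.7200 = 0.8372

0.837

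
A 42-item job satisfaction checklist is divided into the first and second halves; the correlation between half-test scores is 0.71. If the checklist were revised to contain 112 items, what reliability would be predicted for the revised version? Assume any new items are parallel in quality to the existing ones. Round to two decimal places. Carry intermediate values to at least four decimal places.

Full-test reliability from the split-half r: r_full = 2(0.71)/(1 + 0.71) = 0.8304
Length factor from 42 to 112 items: n = 112/42 = 2.6667
r_new = n·r_full / (1 + (n − 1)·r_full) = 2.2144 / 2.3840 ≈ 0.9289

0.93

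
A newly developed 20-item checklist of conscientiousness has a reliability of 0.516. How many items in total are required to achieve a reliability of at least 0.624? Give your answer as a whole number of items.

n = 0.624(1 − 0.516) / [0.516(1 − 0.624)]
  = 0.302016 / 0.194016 = 1.5567
1.5567 × 20 = 31.13 → 32 items

32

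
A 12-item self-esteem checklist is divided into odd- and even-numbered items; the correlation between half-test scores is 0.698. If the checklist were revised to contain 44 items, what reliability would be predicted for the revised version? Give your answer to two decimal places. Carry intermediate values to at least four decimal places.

First correct the split-half correlation to full-test reliability: r_full = 2 × 0.698 / (1 + 0.698) ≈ 0.8221
Length factor from 12 to 44 items: n = 44/12 = 3.6667
r_new = n·r_full / (1 + (n − 1)·r_full) = 3.0144 / 3.1923 ≈ 0.9443

0.94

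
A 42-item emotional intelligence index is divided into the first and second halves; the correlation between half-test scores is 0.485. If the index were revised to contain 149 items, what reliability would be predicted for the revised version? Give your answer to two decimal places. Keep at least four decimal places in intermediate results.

0.87

Full-test reliability from the split-half r: r_full = 2(0.485)/(1 + 0.485) = 0.6532
Length factor from 42 to 149 items: n = 149/42 = 3.5476
r_new = n·r_full / (1 + (n − 1)·r_full) = 2.3173 / 2.6641 ≈ 0.8698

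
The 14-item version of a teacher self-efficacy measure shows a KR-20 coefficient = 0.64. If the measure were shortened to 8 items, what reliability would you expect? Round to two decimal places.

Length ratio n = 8/14 = 0.5714
By Spearman-Brown, r_new = n r / (1 + (n − 1) r).
r_new = 0.5714·0.64 / [1 + (0.5714 − 1)·0.64]
     = 0.3657 / 0.7257 = 0.5039

0.50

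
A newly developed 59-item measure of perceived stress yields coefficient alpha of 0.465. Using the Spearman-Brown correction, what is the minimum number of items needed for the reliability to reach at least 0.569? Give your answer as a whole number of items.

90

n = [0.569 × 0.535] / [0.465 × 0.431]
n = 0.304415 / 0.200415 ≈ 1.5189
Items needed = n × 59 = 1.5189 × 59 ≈ 89.62 → round up to 90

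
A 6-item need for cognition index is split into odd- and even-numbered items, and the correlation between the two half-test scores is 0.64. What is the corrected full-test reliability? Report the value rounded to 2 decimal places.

0.78

Apply the Spearman-Brown correction with n = 2:
r_full = 2r_hh / (1 + r_hh) = 2 × 0.64 / (1 + 0.64)
r_full = 1.2800 / 1.6400 ≈ 0.7805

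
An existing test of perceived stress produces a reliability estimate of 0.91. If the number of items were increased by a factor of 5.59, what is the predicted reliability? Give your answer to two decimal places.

r_new = 5.59·0.91 / [1 + (5.59 − 1)·0.91]
     = 5.0869 / 5.1769 = 0.9826

0.98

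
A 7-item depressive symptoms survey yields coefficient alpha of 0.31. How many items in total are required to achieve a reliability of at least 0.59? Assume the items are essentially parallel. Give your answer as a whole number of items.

Invert Spearman-Brown to solve for n:
n = r*(1 − r) / [ r (1 − r*) ]
n = 0.59(1 − 0.31) / [0.31(1 − 0.59)]
n = 0.4071 / 0.1271 ≈ 3.2030
So the test needs 3.2030 × 7 ≈ 22.42 items; rounding up, 23.

23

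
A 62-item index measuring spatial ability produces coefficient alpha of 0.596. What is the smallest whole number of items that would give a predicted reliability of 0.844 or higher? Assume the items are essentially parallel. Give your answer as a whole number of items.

Rearranging the Spearman-Brown formula for n,
n = r_target (1 − r_old) / [ r_old (1 − r_target) ]
n = 0.844 × (1 − 0.596) / [ 0.596 × (1 − 0.844) ]
  = 0.340976 / 0.092976 = 3.6674
Items needed = n × 62 = 3.6674 × 62 ≈ 227.38 → round up to 228

228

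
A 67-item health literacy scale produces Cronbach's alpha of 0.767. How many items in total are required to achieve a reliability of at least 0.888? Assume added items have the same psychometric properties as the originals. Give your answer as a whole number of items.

162

Invert Spearman-Brown to solve for n:
n = r_target (1 − r_old) / [ r_old (1 − r_target) ]
n = [0.888 × 0.233] / [0.767 × 0.112]
n = 0.206904 / 0.085904 ≈ 2.4085
So the test needs 2.4085 × 67 ≈ 161.37 items; rounding up, 162.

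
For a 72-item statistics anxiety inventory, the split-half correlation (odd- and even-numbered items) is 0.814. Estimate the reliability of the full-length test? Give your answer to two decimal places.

0.90

Each half is half the length of the full test, so the full test is n = 2 times a half.
r_full = 2(0.814) / (1 + 0.814)
r_full = 1.6280 / 1.8140 ≈ 0.8975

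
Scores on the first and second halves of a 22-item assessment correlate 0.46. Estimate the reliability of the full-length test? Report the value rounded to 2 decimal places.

0.63

The full test is twice the length of either half (n = 2).
r_full = 2r_hh / (1 + r_hh) = 2 × 0.46 / (1 + 0.46)
       = 0.9200 / 1.4600 = 0.6301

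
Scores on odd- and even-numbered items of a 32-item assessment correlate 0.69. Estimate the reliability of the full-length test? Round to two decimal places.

The full test is twice the length of either half (n = 2).
r_full = 2(0.69) / (1 + 0.69)
       = 1.3800 / 1.6900 = 0.8166

0.82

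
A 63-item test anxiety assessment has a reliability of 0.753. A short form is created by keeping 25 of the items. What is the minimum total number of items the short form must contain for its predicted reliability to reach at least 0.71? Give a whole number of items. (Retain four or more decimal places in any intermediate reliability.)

Short-form reliability: n = 25/63 = 0.3968; r_25 = n·r/(1+(n−1)r) ≈ 0.5474
Length factor from the short form to reach 0.71: n' = 0.71(1 − 0.5474) / [0.5474(1 − 0.71)] ≈ 2.0243
Items = 2.0243 × 25 ≈ 50.61 → 51

51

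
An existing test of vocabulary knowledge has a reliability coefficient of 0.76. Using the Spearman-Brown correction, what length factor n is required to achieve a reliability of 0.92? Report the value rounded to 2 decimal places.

n = [0.92 × 0.24] / [0.76 × 0.08]
n = 0.2208 / 0.0608 ≈ 3.6316

3.63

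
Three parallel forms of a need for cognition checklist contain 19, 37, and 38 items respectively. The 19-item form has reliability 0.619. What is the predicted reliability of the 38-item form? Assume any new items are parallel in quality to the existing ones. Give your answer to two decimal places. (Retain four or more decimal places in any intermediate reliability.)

Only the ratio of lengths matters: n = 38/19 = 2.0000
r_{38} = n·r / (1 + (n − 1)·r) = 1.2380 / 1.6190 ≈ 0.7647

0.76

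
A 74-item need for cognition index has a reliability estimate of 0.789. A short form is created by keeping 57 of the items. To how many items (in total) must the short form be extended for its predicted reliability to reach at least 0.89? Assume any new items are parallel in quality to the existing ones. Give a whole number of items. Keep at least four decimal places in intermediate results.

161

Short-form reliability: n = 57/74 = 0.7703; r_57 = n·r/(1+(n−1)r) ≈ 0.7423
Length factor from the short form to reach 0.89: n' = 0.89(1 − 0.7423) / [0.7423(1 − 0.89)] ≈ 2.8089
Total items = 2.8089 × 57 = 160.11, rounded up to 161.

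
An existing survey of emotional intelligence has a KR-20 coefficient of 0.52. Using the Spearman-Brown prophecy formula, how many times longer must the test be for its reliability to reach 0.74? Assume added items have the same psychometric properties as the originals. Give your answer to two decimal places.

n = 0.74(1 − 0.52) / [0.52(1 − 0.74)]
  = 0.3552 / 0.1352 = 2.6272

2.63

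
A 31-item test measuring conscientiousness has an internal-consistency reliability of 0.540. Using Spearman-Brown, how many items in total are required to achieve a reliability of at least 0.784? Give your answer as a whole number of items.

Spearman-Brown solved for the length factor n:
n = r*(1 − r) / [ r (1 − r*) ]
n = [0.784 × 0.460] / [0.540 × 0.216]
  = 0.360640 / 0.116640 = 3.0919
Items needed = n × 31 = 3.0919 × 31 ≈ 95.85 → round up to 96

96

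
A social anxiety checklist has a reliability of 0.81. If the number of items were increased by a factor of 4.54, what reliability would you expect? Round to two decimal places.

0.95

Apply the Spearman-Brown prophecy formula, r' = nr / [1 + (n − 1)r]:
r_new = (4.54 × 0.81) / (1 + (4.54 − 1) × 0.81)
     = 3.6774 / 3.8674 = 0.9509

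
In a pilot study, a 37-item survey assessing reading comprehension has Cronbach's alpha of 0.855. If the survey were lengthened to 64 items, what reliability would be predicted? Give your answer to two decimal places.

0.91

n = 64/37 = 1.7297
r_new = 1.7297·0.855 / [1 + (1.7297 − 1)·0.855]
r_new = 1.4789 / 1.6239 ≈ 0.9107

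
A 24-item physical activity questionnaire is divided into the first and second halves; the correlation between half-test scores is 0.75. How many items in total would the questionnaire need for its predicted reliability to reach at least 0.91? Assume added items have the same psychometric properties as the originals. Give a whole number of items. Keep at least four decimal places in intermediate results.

41

Corrected full-test reliability: r_full = 2 × 0.75 / (1 + 0.75) ≈ 0.8571
Solve Spearman-Brown for n: n = 0.91(1 − 0.8571) / [0.8571(1 − 0.91)] = 1.6858
Items = 1.6858 × 24 ≈ 40.46 → 41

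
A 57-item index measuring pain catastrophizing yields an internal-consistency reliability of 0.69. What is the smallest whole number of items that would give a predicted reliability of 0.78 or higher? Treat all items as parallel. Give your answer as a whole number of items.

91

Rearranging the Spearman-Brown formula for n,
n = r_target (1 − r_old) / [ r_old (1 − r_target) ]
n = 0.78(1 − 0.69) / [0.69(1 − 0.78)]
  = 0.2418 / 0.1518 = 1.5929
1.5929 × 57 = 90.80 → 91 items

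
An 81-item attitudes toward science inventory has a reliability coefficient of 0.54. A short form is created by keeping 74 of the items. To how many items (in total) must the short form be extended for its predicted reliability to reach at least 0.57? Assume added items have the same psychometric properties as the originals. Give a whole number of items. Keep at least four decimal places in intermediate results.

92

First, r for the 74-item form: n = 74/81 = 0.9136, so r_74 = 0.9136·0.54/(1 + (0.9136 − 1)·0.54) = 0.5175
Length factor from the short form to reach 0.57: n' = 0.57(1 − 0.5175) / [0.5175(1 − 0.57)] ≈ 1.2359
Items = 1.2359 × 74 ≈ 91.46 → 92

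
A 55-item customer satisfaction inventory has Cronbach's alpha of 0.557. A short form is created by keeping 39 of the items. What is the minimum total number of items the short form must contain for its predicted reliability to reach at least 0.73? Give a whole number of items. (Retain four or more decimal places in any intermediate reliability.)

Short-form reliability: n = 39/55 = 0.7091; r_39 = n·r/(1+(n−1)r) ≈ 0.4713
Then solve for n' with r_old = 0.4713, r_target = 0.73: n' = 0.73(1 − 0.4713)/[0.4713(1 − 0.73)] = 3.0330
Total items = 3.0330 × 39 = 118.29, rounded up to 119.

119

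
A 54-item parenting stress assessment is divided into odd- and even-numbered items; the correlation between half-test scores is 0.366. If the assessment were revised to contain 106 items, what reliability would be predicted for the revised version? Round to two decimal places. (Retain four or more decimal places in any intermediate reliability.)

0.69

First correct the split-half correlation to full-test reliability: r_full = 2 × 0.366 / (1 + 0.366) ≈ 0.5359
Length factor from 54 to 106 items: n = 106/54 = 1.9630
r_new = n·r_full / (1 + (n − 1)·r_full) = 1.0520 / 1.5161 ≈ 0.6939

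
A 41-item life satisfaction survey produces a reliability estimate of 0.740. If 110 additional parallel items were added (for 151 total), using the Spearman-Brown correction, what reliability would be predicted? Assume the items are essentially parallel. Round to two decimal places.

0.91

Length ratio n = 151/41 = 3.6829
r_new = (3.6829 × 0.740) / (1 + (3.6829 − 1) × 0.740)
     = 2.7253 / 2.9853 = 0.9129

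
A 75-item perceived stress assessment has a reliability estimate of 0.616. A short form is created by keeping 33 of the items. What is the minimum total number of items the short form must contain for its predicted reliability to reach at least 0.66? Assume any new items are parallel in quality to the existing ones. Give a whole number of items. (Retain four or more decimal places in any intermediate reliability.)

First, r for the 33-item form: n = 33/75 = 0.4400, so r_33 = 0.4400·0.616/(1 + (0.4400 − 1)·0.616) = 0.4138
Length factor from the short form to reach 0.66: n' = 0.66(1 − 0.4138) / [0.4138(1 − 0.66)] ≈ 2.7499
Total items = 2.7499 × 33 = 90.75, rounded up to 91.

91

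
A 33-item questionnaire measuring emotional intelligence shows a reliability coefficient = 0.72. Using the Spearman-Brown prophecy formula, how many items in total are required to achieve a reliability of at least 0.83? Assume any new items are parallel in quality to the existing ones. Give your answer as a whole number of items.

63

n = 0.83 × (1 − 0.72) / [ 0.72 × (1 − 0.83) ]
  = 0.2324 / 0.1224 = 1.8987
So the test needs 1.8987 × 33 ≈ 62.66 items; rounding up, 63.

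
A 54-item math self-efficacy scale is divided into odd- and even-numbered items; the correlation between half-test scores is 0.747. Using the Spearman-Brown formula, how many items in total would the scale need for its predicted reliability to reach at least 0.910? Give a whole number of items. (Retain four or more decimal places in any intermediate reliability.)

Corrected full-test reliability: r_full = 2 × 0.747 / (1 + 0.747) ≈ 0.8552
n = r_tgt(1 − r_full) / [r_full(1 − r_tgt)] = 0.910 × 0.1448 / (0.8552 × 0.090) ≈ 1.7120
Items = 1.7120 × 54 ≈ 92.45 → 93

93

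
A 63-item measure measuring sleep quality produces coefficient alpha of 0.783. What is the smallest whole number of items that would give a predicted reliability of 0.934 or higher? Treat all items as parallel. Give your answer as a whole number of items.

Invert Spearman-Brown to solve for n:
n = r*(1 − r) / [ r (1 − r*) ]
n = 0.934(1 − 0.783) / [0.783(1 − 0.934)]
  = 0.202678 / 0.051678 = 3.9219
3.9219 × 63 = 247.08 → 248 items

248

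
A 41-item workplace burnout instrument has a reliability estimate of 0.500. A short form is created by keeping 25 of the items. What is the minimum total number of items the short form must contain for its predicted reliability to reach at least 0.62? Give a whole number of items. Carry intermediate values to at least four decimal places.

67

First, r for the 25-item form: n = 25/41 = 0.6098, so r_25 = 0.6098·0.500/(1 + (0.6098 − 1)·0.500) = 0.3788
Then solve for n' with r_old = 0.3788, r_target = 0.62: n' = 0.62(1 − 0.3788)/[0.3788(1 − 0.62)] = 2.6757
Items = 2.6757 × 25 ≈ 66.89 → 67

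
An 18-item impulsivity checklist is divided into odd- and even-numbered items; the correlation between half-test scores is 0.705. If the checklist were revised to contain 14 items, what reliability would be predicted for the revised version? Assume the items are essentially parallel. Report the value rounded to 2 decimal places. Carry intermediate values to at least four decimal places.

0.79

First correct the split-half correlation to full-test reliability: r_full = 2 × 0.705 / (1 + 0.705) ≈ 0.8270
Length factor from 18 to 14 items: n = 14/18 = 0.7778
r_new = n·r_full / (1 + (n − 1)·r_full) = 0.6432 / 0.8162 ≈ 0.7880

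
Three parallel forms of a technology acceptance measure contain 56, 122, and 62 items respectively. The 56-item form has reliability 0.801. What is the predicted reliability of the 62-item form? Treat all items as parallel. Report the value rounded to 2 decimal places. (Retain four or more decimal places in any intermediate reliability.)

0.82

The 122-item form is not needed; work directly from the 56-item form with n = 62/56 = 1.1071.
r_{62} = n·r / (1 + (n − 1)·r) = 0.8868 / 1.0858 ≈ 0.8167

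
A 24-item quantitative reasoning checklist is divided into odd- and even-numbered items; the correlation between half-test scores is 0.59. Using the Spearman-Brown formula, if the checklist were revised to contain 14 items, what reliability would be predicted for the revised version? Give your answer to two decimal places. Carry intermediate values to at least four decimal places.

Spearman-Brown correction (n = 2): r_full = 2·0.59/(1 + 0.59) = 0.7421
Then adjust to 14 items: n = 14/24 = 0.5833
r_new = n·r_full / (1 + (n − 1)·r_full) = 0.4329 / 0.6908 ≈ 0.6267

0.63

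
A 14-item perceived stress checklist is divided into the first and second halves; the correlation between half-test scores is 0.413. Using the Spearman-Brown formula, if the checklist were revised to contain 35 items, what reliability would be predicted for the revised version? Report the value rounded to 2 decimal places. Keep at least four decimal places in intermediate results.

Spearman-Brown correction (n = 2): r_full = 2·0.413/(1 + 0.413) = 0.5846
Then adjust to 35 items: n = 35/14 = 2.5000
r_new = n·r_full / (1 + (n − 1)·r_full) = 1.4615 / 1.8769 ≈ 0.7787

0.78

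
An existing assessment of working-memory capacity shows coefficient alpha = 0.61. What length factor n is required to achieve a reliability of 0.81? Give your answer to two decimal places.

Invert Spearman-Brown to solve for n:
n = r_target (1 − r_old) / [ r_old (1 − r_target) ]
n = 0.81(1 − 0.61) / [0.61(1 − 0.81)]
  = 0.3159 / 0.1159 = 2.7256

2.73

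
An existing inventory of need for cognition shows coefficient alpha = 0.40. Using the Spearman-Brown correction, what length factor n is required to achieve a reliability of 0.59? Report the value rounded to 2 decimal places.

Invert Spearman-Brown to solve for n:
n = r_target (1 − r_old) / [ r_old (1 − r_target) ]
n = 0.59(1 − 0.40) / [0.40(1 − 0.59)]
n = 0.3540 / 0.1640 ≈ 2.1585

2.16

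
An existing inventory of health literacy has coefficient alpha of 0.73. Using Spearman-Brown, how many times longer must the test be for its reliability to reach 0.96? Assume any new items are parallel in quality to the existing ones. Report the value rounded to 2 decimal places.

8.88

Invert Spearman-Brown to solve for n:
n = r*(1 − r) / [ r (1 − r*) ]
n = 0.96 × (1 − 0.73) / [ 0.73 × (1 − 0.96) ]
n = 0.2592 / 0.0292 ≈ 8.8767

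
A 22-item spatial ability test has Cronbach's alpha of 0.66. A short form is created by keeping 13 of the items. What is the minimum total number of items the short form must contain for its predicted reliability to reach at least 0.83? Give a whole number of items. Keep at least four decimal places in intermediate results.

56

First, r for the 13-item form: n = 13/22 = 0.5909, so r_13 = 0.5909·0.66/(1 + (0.5909 − 1)·0.66) = 0.5342
Length factor from the short form to reach 0.83: n' = 0.83(1 − 0.5342) / [0.5342(1 − 0.83)] ≈ 4.2572
Items = 4.2572 × 13 ≈ 55.34 → 56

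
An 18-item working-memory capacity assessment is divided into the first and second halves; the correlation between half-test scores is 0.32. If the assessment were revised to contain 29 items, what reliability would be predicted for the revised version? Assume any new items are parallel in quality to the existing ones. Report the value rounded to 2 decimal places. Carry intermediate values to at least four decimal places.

0.60

Full-test reliability from the split-half r: r_full = 2(0.32)/(1 + 0.32) = 0.4848
Then adjust to 29 items: n = 29/18 = 1.6111
r_new = n·r_full / (1 + (n − 1)·r_full) = 0.7811 / 1.2963 ≈ 0.6026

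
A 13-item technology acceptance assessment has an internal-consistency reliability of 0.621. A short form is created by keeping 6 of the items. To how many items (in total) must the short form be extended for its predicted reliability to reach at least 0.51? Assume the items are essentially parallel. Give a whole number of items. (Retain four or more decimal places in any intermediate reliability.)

First, r for the 6-item form: n = 6/13 = 0.4615, so r_6 = 0.4615·0.621/(1 + (0.4615 − 1)·0.621) = 0.4306
Length factor from the short form to reach 0.51: n' = 0.51(1 − 0.4306) / [0.4306(1 − 0.51)] ≈ 1.3763
Items = 1.3763 × 6 ≈ 8.26 → 9

9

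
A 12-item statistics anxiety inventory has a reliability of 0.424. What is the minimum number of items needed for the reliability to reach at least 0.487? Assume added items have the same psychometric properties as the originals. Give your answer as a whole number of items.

Rearranging the Spearman-Brown formula for n,
n = r*(1 − r) / [ r (1 − r*) ]
n = 0.487 × (1 − 0.424) / [ 0.424 × (1 − 0.487) ]
  = 0.280512 / 0.217512 = 1.2896
So the test needs 1.2896 × 12 ≈ 15.48 items; rounding up, 16.

16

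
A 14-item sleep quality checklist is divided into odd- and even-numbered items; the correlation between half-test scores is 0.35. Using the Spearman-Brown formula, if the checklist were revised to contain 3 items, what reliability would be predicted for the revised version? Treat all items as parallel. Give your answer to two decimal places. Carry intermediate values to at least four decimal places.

Spearman-Brown correction (n = 2): r_full = 2·0.35/(1 + 0.35) = 0.5185
Then adjust to 3 items: n = 3/14 = 0.2143
r_new = n·r_full / (1 + (n − 1)·r_full) = 0.1111 / 0.5926 ≈ 0.1875

0.19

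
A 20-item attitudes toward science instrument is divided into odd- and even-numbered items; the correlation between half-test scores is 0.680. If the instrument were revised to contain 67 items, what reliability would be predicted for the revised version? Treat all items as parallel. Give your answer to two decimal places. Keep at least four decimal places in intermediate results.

0.93

First correct the split-half correlation to full-test reliability: r_full = 2 × 0.680 / (1 + 0.680) ≈ 0.8095
Length factor from 20 to 67 items: n = 67/20 = 3.3500
r_new = n·r_full / (1 + (n − 1)·r_full) = 2.7118 / 2.9023 ≈ 0.9344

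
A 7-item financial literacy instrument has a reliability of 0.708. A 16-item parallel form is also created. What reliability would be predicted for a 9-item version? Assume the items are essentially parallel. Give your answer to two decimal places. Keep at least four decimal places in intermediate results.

0.76

Only the ratio of lengths matters: n = 9/7 = 1.2857
r_{9} = n·r / (1 + (n − 1)·r) = 0.9103 / 1.2023 ≈ 0.7571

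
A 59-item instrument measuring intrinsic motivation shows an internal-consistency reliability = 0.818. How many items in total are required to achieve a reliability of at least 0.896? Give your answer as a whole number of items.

Rearranging the Spearman-Brown formula for n,
n = r_target (1 − r_old) / [ r_old (1 − r_target) ]
n = 0.896(1 − 0.818) / [0.818(1 − 0.896)]
  = 0.163072 / 0.085072 = 1.9169
So the test needs 1.9169 × 59 ≈ 113.10 items; rounding up, 114.

114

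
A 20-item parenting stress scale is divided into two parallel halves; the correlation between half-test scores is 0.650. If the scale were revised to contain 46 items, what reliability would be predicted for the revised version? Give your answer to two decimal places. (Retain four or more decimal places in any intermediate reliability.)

First correct the split-half correlation to full-test reliability: r_full = 2 × 0.650 / (1 + 0.650) ≈ 0.7879
Length factor from 20 to 46 items: n = 46/20 = 2.3000
r_new = n·r_full / (1 + (n − 1)·r_full) = 1.8122 / 2.0243 ≈ 0.8952

0.90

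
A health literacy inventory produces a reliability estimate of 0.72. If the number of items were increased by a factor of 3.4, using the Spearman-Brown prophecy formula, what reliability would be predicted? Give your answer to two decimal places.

0.90

r_new = (3.4 × 0.72) / (1 + (3.4 − 1) × 0.72)
r_new = 2.4480 / 2.7280 ≈ 0.8974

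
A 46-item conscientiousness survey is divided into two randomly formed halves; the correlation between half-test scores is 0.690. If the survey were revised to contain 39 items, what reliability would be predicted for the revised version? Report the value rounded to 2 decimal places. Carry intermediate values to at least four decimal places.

Full-test reliability from the split-half r: r_full = 2(0.690)/(1 + 0.690) = 0.8166
Length factor from 46 to 39 items: n = 39/46 = 0.8478
r_new = n·r_full / (1 + (n − 1)·r_full) = 0.6923 / 0.8757 ≈ 0.7906

0.79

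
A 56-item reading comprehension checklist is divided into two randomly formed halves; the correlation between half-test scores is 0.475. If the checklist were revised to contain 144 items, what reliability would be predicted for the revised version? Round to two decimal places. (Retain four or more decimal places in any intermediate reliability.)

Spearman-Brown correction (n = 2): r_full = 2·0.475/(1 + 0.475) = 0.6441
Length factor from 56 to 144 items: n = 144/56 = 2.5714
r_new = n·r_full / (1 + (n − 1)·r_full) = 1.6562 / 2.0121 ≈ 0.8231

0.82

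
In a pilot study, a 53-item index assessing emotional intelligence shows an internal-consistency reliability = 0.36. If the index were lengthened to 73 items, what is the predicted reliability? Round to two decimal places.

Length ratio n = 73/53 = 1.3774
By Spearman-Brown, r_new = n r / (1 + (n − 1) r).
r_new = (1.3774 × 0.36) / (1 + (1.3774 − 1) × 0.36)
r_new = 0.4959 / 1.1359 ≈ 0.4366

0.44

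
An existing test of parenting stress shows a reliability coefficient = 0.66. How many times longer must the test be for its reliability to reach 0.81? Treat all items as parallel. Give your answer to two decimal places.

2.20

Spearman-Brown solved for the length factor n:
n = r_target (1 − r_old) / [ r_old (1 − r_target) ]
n = [0.81 × 0.34] / [0.66 × 0.19]
n = 0.2754 / 0.1254 ≈ 2.1962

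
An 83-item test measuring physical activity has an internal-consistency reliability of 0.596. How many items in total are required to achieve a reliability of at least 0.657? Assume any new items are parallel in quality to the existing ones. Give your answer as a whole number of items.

Invert Spearman-Brown to solve for n:
n = r_target (1 − r_old) / [ r_old (1 − r_target) ]
n = [0.657 × 0.404] / [0.596 × 0.343]
  = 0.265428 / 0.204428 = 1.2984
Items needed = n × 83 = 1.2984 × 83 ≈ 107.77 → round up to 108

108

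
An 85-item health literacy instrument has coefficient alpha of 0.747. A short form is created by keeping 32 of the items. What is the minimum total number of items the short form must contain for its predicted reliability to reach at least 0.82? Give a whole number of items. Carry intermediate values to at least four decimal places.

First, r for the 32-item form: n = 32/85 = 0.3765, so r_32 = 0.3765·0.747/(1 + (0.3765 − 1)·0.747) = 0.5264
Length factor from the short form to reach 0.82: n' = 0.82(1 − 0.5264) / [0.5264(1 − 0.82)] ≈ 4.0986
Total items = 4.0986 × 32 = 131.16, rounded up to 132.

132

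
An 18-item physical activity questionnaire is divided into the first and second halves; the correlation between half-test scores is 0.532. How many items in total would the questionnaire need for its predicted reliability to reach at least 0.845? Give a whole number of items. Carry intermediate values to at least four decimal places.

44

Corrected full-test reliability: r_full = 2 × 0.532 / (1 + 0.532) ≈ 0.6945
Solve Spearman-Brown for n: n = 0.845(1 − 0.6945) / [0.6945(1 − 0.845)] = 2.3981
Required items = 2.3981 × 18 = 43.17, so 44 items.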